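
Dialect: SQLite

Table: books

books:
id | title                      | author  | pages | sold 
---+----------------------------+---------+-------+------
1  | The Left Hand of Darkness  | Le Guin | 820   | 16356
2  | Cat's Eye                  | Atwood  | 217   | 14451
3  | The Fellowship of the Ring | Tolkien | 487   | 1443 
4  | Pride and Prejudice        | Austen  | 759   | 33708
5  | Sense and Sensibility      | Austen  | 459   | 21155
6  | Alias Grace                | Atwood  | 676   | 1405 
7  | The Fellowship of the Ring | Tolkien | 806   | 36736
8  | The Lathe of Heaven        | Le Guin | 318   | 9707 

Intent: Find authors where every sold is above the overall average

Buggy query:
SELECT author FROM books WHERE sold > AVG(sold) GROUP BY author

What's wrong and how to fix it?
Bug: AVG() is an aggregate; it can't sit directly in WHERE

Fix: Use a subquery for AVG and a HAVING MIN(...) filter so the condition holds for every row in the group

Corrected query:
SELECT author FROM books GROUP BY author HAVING MIN(sold) > (SELECT AVG(sold) FROM books)

Result:
author
------
Austen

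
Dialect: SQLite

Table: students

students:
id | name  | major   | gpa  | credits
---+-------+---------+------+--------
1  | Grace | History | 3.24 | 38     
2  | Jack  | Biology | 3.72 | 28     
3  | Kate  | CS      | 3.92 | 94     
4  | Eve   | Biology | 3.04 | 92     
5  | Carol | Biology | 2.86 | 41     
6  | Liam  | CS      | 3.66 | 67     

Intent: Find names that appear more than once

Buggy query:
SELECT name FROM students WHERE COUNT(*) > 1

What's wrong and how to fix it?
Bug: COUNT(*) is an aggregate and cannot be used in WHERE

Fix: Group first, then use HAVING for the count condition

Corrected query:
SELECT name FROM students GROUP BY name HAVING COUNT(*) > 1

Result:
(no rows)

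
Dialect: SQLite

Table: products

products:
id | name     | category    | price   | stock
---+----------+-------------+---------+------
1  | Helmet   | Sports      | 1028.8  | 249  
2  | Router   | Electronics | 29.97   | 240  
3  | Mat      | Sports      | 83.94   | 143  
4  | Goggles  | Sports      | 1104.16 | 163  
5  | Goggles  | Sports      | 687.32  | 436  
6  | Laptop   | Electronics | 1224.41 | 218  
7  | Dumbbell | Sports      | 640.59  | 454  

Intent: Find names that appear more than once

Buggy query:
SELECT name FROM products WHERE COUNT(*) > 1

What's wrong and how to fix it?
Bug: WHERE can't reference COUNT(*); aggregates are computed after WHERE

Fix: Group first, then use HAVING for the count condition

Corrected query:
SELECT name FROM products GROUP BY name HAVING COUNT(*) > 1

Result:
name   
-------
Goggles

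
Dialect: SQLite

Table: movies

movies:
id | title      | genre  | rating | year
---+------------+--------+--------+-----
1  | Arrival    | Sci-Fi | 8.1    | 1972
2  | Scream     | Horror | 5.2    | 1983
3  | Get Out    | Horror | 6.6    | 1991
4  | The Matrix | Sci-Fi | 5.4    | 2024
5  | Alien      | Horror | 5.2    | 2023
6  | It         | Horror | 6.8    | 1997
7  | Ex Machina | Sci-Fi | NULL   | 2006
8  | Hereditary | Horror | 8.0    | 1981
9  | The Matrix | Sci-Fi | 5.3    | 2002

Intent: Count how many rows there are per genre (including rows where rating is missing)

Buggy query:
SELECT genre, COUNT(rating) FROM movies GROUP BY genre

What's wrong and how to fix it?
Bug: COUNT(column) counts non-NULL values only; rows with NULL rating aren't counted

Fix: Replace COUNT(rating) with COUNT(*)

Corrected query:
SELECT genre, COUNT(*) FROM movies GROUP BY genre

Result:
genre  | COUNT(*)
-------+---------
Horror | 5       
Sci-Fi | 4       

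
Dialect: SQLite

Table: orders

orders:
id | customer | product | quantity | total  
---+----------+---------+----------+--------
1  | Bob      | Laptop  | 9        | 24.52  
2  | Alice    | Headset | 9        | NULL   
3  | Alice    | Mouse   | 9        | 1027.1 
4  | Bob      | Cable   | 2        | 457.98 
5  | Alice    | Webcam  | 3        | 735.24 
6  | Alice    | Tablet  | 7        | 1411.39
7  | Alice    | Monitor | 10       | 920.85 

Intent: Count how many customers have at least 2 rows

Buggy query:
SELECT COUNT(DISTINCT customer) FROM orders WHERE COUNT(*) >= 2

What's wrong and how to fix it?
Bug: COUNT(*) cannot appear in WHERE; the per-group count doesn't exist yet

Fix: Group first with HAVING COUNT(*) >= 2, then COUNT the resulting groups

Corrected query:
SELECT COUNT(*) FROM (SELECT customer FROM orders GROUP BY customer HAVING COUNT(*) >= 2)

Result:
COUNT(*)
--------
2       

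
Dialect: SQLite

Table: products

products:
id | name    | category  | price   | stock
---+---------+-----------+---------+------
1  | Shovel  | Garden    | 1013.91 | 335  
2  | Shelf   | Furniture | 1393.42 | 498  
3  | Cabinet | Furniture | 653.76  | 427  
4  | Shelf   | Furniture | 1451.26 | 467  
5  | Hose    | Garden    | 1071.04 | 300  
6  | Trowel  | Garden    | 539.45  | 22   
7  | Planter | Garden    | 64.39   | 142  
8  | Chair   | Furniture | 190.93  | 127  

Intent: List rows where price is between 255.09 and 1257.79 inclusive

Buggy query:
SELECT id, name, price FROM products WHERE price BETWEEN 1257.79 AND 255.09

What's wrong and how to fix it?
Bug: BETWEEN expects the lower bound first; with 1257.79 AND 255.09 the range is empty

Fix: Write BETWEEN 255.09 AND 1257.79

Corrected query:
SELECT id, name, price FROM products WHERE price BETWEEN 255.09 AND 1257.79

Result:
id | name    | price  
---+---------+--------
1  | Shovel  | 1013.91
3  | Cabinet | 653.76 
5  | Hose    | 1071.04
6  | Trowel  | 539.45 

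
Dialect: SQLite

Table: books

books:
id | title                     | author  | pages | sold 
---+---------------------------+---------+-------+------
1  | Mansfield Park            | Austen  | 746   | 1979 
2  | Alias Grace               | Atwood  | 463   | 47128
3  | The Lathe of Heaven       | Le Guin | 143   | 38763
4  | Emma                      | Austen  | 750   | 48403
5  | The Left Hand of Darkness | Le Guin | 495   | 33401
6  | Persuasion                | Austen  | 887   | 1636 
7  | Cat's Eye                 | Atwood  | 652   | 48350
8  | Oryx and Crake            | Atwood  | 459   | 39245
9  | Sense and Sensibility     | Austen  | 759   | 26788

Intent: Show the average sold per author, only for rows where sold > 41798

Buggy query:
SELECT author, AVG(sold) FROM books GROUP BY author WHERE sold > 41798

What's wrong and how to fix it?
Bug: WHERE cannot follow GROUP BY

Fix: Move the WHERE clause before GROUP BY

Corrected query:
SELECT author, AVG(sold) FROM books WHERE sold > 41798 GROUP BY author

Result:
author | AVG(sold)
-------+----------
Atwood | 47739    
Austen | 48403    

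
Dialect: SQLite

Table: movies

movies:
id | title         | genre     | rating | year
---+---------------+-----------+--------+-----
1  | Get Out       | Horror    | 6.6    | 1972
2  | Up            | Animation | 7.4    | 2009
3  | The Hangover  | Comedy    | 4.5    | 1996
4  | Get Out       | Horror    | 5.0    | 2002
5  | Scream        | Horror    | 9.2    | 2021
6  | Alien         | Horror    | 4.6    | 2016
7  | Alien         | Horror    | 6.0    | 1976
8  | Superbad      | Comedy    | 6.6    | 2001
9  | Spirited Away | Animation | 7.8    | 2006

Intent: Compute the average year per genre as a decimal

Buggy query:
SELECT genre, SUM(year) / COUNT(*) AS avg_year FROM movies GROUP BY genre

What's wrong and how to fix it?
Bug: SUM(year) and COUNT(*) are both integers; the division truncates the fractional part

Fix: Multiply by 1.0 (or CAST to REAL) to force floating-point division

Corrected query:
SELECT genre, SUM(year) * 1.0 / COUNT(*) AS avg_year FROM movies GROUP BY genre

Result:
genre     | avg_year
----------+---------
Animation | 2007.5  
Comedy    | 1998.5  
Horror    | 1997.4  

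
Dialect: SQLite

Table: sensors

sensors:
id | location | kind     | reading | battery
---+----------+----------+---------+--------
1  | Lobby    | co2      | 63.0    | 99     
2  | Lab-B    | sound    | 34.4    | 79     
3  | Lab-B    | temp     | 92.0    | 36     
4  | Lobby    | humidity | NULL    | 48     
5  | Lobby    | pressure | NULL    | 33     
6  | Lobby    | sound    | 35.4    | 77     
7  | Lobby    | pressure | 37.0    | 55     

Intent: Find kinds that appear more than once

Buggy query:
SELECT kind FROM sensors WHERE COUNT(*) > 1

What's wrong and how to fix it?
Bug: WHERE can't reference COUNT(*); aggregates are computed after WHERE

Fix: Group first, then use HAVING for the count condition

Corrected query:
SELECT kind FROM sensors GROUP BY kind HAVING COUNT(*) > 1

Result:
kind    
--------
pressure
sound   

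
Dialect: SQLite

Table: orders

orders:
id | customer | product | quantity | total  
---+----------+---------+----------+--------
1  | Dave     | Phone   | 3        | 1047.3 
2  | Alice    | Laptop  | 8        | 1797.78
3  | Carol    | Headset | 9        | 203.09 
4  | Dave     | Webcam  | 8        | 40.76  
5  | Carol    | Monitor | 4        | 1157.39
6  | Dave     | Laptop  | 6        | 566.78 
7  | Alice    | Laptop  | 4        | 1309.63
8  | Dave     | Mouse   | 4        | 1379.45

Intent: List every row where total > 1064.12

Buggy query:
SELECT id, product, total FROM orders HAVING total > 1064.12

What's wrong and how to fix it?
Bug: HAVING filters the output of aggregation, but this query has no GROUP BY and no aggregate functions, so SQLite rejects it (HAVING clause on a non-aggregate query); the condition here is per row

Fix: Replace HAVING with WHERE since the condition applies to individual rows

Corrected query:
SELECT id, product, total FROM orders WHERE total > 1064.12

Result:
id | product | total  
---+---------+--------
2  | Laptop  | 1797.78
5  | Monitor | 1157.39
7  | Laptop  | 1309.63
8  | Mouse   | 1379.45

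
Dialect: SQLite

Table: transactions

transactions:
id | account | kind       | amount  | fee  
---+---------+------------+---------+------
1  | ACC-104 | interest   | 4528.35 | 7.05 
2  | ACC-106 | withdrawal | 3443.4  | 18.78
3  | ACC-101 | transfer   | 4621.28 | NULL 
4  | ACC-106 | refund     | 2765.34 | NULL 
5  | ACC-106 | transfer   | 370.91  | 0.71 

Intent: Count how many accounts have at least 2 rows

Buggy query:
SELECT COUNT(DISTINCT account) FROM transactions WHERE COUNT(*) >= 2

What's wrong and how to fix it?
Bug: WHERE filters individual rows, not groups, so a group-level COUNT is invalid there

Fix: Group first with HAVING COUNT(*) >= 2, then COUNT the resulting groups

Corrected query:
SELECT COUNT(*) FROM (SELECT account FROM transactions GROUP BY account HAVING COUNT(*) >= 2)

Result:
COUNT(*)
--------
1       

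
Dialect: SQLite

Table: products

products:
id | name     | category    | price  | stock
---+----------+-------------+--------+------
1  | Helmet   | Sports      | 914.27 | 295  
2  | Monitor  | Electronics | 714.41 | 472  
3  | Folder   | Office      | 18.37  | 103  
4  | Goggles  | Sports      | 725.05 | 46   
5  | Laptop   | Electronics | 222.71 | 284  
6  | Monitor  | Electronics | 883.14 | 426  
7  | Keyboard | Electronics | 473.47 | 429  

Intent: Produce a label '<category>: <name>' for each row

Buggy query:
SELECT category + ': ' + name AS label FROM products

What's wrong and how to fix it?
Bug: '+' is numeric addition; on text columns SQLite converts them to 0 instead of concatenating

Fix: Replace + with || to concatenate text

Corrected query:
SELECT category || ': ' || name AS label FROM products

Result:
label                
---------------------
Sports: Helmet       
Electronics: Monitor 
Office: Folder       
Sports: Goggles      
Electronics: Laptop  
Electronics: Monitor 
Electronics: Keyboard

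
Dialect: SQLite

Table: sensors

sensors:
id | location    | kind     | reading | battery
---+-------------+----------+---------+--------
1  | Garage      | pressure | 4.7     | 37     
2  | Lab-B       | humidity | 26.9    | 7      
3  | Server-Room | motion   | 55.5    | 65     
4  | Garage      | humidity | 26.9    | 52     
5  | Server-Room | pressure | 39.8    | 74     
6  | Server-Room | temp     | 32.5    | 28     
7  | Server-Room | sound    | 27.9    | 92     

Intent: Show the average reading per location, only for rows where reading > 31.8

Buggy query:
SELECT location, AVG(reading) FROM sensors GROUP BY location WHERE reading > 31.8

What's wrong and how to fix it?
Bug: WHERE cannot follow GROUP BY

Fix: Move the WHERE clause before GROUP BY

Corrected query:
SELECT location, AVG(reading) FROM sensors WHERE reading > 31.8 GROUP BY location

Result:
location    | AVG(reading)
------------+-------------
Server-Room | 42.6        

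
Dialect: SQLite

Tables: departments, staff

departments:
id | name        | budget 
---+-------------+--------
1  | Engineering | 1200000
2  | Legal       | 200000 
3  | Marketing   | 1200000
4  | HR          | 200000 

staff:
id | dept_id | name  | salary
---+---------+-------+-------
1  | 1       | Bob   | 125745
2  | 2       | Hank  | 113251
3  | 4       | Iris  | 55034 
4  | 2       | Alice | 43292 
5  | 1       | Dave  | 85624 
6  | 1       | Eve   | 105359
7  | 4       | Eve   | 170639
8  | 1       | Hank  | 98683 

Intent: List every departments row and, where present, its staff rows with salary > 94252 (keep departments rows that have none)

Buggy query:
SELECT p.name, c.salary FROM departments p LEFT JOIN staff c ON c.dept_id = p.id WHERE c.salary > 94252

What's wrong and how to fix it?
Bug: Filtering c.salary in WHERE discards the NULL rows produced by LEFT JOIN, turning it into an inner join

Fix: Put 'c.salary > 94252' in the JOIN's ON clause instead of WHERE

Corrected query:
SELECT p.name, c.salary FROM departments p LEFT JOIN staff c ON c.dept_id = p.id AND c.salary > 94252

Result:
name        | salary
------------+-------
Engineering | 98683 
Engineering | 105359
Engineering | 125745
Legal       | 113251
Marketing   | NULL  
HR          | 170639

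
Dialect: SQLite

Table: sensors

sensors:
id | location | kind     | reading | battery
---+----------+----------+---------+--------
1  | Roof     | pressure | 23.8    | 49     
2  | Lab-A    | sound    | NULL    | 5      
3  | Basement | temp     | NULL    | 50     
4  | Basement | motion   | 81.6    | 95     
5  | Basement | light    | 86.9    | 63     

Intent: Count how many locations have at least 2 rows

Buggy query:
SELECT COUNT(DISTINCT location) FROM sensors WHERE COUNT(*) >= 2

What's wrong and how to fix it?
Bug: WHERE filters individual rows, not groups, so a group-level COUNT is invalid there

Fix: Group first with HAVING COUNT(*) >= 2, then COUNT the resulting groups

Corrected query:
SELECT COUNT(*) FROM (SELECT location FROM sensors GROUP BY location HAVING COUNT(*) >= 2)

Result:
COUNT(*)
--------
1       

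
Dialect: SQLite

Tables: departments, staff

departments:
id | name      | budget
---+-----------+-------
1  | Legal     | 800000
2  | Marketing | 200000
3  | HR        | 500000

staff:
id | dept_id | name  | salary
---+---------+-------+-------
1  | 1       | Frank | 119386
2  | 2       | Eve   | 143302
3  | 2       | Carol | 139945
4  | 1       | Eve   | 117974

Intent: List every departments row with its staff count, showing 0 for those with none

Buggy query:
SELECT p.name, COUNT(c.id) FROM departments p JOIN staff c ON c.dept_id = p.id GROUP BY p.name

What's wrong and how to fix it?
Bug: An inner join excludes parents with zero children

Fix: Switch to LEFT JOIN to retain unmatched parent rows

Corrected query:
SELECT p.name, COUNT(c.id) FROM departments p LEFT JOIN staff c ON c.dept_id = p.id GROUP BY p.name

Result:
name      | COUNT(c.id)
----------+------------
HR        | 0          
Legal     | 2          
Marketing | 2          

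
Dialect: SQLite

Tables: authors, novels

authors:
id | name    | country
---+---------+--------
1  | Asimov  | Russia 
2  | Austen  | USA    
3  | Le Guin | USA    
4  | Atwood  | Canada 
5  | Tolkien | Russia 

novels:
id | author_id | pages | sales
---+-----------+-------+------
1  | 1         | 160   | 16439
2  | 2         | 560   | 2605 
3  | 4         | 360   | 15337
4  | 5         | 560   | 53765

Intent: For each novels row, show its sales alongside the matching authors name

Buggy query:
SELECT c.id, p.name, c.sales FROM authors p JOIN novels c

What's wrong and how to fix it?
Bug: JOIN with no ON clause produces a cartesian product; every novels row pairs with every authors row

Fix: Specify the join condition linking the foreign key to the parent id

Corrected query:
SELECT c.id, p.name, c.sales FROM authors p JOIN novels c ON c.author_id = p.id

Result:
id | name    | sales
---+---------+------
1  | Asimov  | 16439
2  | Austen  | 2605 
3  | Atwood  | 15337
4  | Tolkien | 53765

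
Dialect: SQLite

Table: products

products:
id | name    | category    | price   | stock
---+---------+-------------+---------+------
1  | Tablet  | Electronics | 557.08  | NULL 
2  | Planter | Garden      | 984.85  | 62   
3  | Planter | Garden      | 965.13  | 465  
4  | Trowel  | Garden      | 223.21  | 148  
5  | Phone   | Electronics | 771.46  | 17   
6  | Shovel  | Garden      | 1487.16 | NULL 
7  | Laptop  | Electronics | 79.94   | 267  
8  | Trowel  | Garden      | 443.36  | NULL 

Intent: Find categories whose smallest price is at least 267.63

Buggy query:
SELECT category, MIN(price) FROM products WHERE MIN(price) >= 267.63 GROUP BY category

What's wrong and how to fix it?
Bug: Aggregates like MIN are computed per group after WHERE runs

Fix: Use HAVING for the per-group MIN condition

Corrected query:
SELECT category, MIN(price) FROM products GROUP BY category HAVING MIN(price) >= 267.63

Result:
(no rows)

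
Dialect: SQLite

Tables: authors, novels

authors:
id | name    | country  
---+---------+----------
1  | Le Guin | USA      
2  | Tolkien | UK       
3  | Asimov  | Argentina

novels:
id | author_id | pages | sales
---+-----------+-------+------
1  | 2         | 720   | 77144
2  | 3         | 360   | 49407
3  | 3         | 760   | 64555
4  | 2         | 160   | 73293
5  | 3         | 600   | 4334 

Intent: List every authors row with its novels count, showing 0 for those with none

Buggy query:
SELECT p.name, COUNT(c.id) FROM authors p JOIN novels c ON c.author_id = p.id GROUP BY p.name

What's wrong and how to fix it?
Bug: An inner join excludes parents with zero children

Fix: Switch to LEFT JOIN to retain unmatched parent rows

Corrected query:
SELECT p.name, COUNT(c.id) FROM authors p LEFT JOIN novels c ON c.author_id = p.id GROUP BY p.name

Result:
name    | COUNT(c.id)
--------+------------
Asimov  | 3          
Le Guin | 0          
Tolkien | 2          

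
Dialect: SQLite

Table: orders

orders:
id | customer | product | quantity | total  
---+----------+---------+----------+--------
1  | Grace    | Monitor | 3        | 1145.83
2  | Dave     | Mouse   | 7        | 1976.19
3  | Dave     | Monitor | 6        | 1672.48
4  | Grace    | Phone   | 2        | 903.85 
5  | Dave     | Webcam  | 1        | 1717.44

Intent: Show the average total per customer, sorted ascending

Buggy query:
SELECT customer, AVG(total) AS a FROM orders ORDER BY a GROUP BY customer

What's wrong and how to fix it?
Bug: ORDER BY appears before GROUP BY; SQL clause order requires GROUP BY first

Fix: Reorder: SELECT … FROM … GROUP BY … ORDER BY …

Corrected query:
SELECT customer, AVG(total) AS a FROM orders GROUP BY customer ORDER BY a

Result:
customer | a          
---------+------------
Grace    | 1024.84    
Dave     | 1788.703333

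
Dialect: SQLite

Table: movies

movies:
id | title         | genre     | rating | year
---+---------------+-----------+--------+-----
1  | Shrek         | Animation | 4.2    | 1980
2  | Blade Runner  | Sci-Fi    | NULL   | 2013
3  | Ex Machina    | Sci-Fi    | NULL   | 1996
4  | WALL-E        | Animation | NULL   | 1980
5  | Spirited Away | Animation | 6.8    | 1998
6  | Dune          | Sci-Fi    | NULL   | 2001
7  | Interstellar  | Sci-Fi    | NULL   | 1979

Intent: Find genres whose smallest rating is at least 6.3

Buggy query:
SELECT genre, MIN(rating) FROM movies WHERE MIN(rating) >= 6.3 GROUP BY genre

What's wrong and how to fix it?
Bug: Aggregates like MIN are computed per group after WHERE runs

Fix: Replace WHERE with HAVING after the GROUP BY

Corrected query:
SELECT genre, MIN(rating) FROM movies GROUP BY genre HAVING MIN(rating) >= 6.3

Result:
(no rows)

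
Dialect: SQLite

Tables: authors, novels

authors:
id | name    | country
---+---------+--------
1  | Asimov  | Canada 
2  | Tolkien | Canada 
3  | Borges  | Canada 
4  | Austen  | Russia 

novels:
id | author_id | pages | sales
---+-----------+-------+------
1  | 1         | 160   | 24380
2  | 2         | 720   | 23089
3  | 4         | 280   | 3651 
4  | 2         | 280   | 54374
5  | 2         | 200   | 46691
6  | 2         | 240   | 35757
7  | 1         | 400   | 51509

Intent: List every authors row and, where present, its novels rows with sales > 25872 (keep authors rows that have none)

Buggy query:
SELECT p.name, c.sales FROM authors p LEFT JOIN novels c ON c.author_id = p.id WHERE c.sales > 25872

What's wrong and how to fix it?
Bug: A WHERE condition on the right-hand table after LEFT JOIN drops unmatched parents

Fix: Move the right-table condition into the ON clause so unmatched parents are kept

Corrected query:
SELECT p.name, c.sales FROM authors p LEFT JOIN novels c ON c.author_id = p.id AND c.sales > 25872

Result:
name    | sales
--------+------
Asimov  | 51509
Tolkien | 35757
Tolkien | 46691
Tolkien | 54374
Borges  | NULL 
Austen  | NULL 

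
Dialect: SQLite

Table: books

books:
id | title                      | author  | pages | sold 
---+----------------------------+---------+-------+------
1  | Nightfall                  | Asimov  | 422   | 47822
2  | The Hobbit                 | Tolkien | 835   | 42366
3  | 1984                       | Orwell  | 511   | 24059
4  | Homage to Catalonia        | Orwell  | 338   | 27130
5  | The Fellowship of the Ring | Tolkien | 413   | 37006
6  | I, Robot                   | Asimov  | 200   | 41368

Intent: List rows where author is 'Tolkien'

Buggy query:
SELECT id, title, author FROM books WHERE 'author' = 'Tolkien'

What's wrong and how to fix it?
Bug: Single quotes denote string literals in SQL; the column name is being compared as a constant string

Fix: Reference the column as author without single quotes

Corrected query:
SELECT id, title, author FROM books WHERE author = 'Tolkien'

Result:
id | title                      | author 
---+----------------------------+--------
2  | The Hobbit                 | Tolkien
5  | The Fellowship of the Ring | Tolkien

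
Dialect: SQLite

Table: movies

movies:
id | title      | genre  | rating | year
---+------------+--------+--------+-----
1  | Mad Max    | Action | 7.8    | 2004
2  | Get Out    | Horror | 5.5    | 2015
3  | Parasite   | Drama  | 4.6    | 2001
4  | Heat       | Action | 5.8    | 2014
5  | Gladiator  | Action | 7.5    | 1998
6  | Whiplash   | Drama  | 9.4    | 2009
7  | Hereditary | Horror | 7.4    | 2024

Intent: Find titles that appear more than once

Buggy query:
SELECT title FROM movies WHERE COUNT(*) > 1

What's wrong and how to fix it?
Bug: WHERE can't reference COUNT(*); aggregates are computed after WHERE

Fix: GROUP BY title, then filter groups with HAVING COUNT(*) > 1

Corrected query:
SELECT title FROM movies GROUP BY title HAVING COUNT(*) > 1

Result:
(no rows)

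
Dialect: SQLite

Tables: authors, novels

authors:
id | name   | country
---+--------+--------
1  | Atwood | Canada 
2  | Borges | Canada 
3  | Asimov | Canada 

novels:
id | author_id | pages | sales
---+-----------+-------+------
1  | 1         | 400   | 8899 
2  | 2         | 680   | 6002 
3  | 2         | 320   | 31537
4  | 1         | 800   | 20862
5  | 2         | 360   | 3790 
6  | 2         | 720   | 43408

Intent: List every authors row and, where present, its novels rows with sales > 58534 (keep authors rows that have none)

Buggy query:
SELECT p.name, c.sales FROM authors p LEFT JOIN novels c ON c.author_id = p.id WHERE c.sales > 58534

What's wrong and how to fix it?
Bug: A WHERE condition on the right-hand table after LEFT JOIN drops unmatched parents

Fix: Put 'c.sales > 58534' in the JOIN's ON clause instead of WHERE

Corrected query:
SELECT p.name, c.sales FROM authors p LEFT JOIN novels c ON c.author_id = p.id AND c.sales > 58534

Result:
name   | sales
-------+------
Atwood | NULL 
Borges | NULL 
Asimov | NULL 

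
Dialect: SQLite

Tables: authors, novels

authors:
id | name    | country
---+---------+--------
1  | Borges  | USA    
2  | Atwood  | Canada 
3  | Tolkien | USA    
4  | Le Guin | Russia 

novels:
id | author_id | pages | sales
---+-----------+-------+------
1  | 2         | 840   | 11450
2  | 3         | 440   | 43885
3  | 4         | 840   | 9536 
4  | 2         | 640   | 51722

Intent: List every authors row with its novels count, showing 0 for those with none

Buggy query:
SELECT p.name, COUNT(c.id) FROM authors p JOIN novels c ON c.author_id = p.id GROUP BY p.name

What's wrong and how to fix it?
Bug: An inner join excludes parents with zero children

Fix: Switch to LEFT JOIN to retain unmatched parent rows

Corrected query:
SELECT p.name, COUNT(c.id) FROM authors p LEFT JOIN novels c ON c.author_id = p.id GROUP BY p.name

Result:
name    | COUNT(c.id)
--------+------------
Atwood  | 2          
Borges  | 0          
Le Guin | 1          
Tolkien | 1          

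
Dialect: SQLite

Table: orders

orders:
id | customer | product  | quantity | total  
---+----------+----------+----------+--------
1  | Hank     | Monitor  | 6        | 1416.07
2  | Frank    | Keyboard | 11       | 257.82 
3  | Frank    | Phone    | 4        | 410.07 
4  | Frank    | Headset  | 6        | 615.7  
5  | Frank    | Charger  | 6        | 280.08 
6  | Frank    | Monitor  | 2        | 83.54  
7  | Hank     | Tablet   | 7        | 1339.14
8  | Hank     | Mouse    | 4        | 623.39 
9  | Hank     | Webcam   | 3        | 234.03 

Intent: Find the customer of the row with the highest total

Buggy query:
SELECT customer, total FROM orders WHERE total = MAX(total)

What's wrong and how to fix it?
Bug: MAX(total) is an aggregate and cannot be used directly in WHERE

Fix: Use a subquery: WHERE total = (SELECT MAX(total) FROM orders)

Corrected query:
SELECT customer, total FROM orders WHERE total = (SELECT MAX(total) FROM orders)

Result:
customer | total  
---------+--------
Hank     | 1416.07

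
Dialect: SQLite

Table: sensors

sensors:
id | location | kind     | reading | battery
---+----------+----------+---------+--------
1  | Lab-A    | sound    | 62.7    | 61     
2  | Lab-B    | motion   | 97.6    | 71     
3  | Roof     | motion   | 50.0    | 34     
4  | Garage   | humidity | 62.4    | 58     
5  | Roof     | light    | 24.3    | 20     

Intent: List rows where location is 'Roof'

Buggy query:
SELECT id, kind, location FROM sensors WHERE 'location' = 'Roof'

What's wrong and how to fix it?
Bug: 'location' in single quotes is a string literal, not the column; the comparison is literal-vs-literal and never true

Fix: Reference the column as location without single quotes

Corrected query:
SELECT id, kind, location FROM sensors WHERE location = 'Roof'

Result:
id | kind   | location
---+--------+---------
3  | motion | Roof    
5  | light  | Roof    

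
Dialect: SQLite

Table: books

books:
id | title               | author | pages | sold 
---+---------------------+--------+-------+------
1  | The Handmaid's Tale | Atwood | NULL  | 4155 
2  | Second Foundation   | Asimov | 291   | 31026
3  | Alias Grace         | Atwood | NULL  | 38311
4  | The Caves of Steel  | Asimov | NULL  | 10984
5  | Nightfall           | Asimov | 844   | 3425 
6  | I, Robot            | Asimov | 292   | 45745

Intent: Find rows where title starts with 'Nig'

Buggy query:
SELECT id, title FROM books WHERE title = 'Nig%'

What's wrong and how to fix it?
Bug: Wildcards only work with LIKE; '=' treats '%' as a literal character

Fix: Replace '=' with LIKE so 'Nig%' is treated as a pattern

Corrected query:
SELECT id, title FROM books WHERE title LIKE 'Nig%'

Result:
id | title    
---+----------
5  | Nightfall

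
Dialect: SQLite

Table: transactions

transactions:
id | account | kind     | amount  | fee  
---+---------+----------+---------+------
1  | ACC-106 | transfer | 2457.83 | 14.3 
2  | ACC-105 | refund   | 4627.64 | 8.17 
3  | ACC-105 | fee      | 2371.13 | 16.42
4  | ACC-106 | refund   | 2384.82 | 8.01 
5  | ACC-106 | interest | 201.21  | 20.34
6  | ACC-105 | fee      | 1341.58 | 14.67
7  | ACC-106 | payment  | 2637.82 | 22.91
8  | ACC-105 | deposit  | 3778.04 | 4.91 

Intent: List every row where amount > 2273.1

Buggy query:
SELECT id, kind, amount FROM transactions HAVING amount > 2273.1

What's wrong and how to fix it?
Bug: HAVING filters the output of aggregation, but this query has no GROUP BY and no aggregate functions, so SQLite rejects it (HAVING clause on a non-aggregate query); the condition here is per row

Fix: Replace HAVING with WHERE since the condition applies to individual rows

Corrected query:
SELECT id, kind, amount FROM transactions WHERE amount > 2273.1

Result:
id | kind     | amount 
---+----------+--------
1  | transfer | 2457.83
2  | refund   | 4627.64
3  | fee      | 2371.13
4  | refund   | 2384.82
7  | payment  | 2637.82
8  | deposit  | 3778.04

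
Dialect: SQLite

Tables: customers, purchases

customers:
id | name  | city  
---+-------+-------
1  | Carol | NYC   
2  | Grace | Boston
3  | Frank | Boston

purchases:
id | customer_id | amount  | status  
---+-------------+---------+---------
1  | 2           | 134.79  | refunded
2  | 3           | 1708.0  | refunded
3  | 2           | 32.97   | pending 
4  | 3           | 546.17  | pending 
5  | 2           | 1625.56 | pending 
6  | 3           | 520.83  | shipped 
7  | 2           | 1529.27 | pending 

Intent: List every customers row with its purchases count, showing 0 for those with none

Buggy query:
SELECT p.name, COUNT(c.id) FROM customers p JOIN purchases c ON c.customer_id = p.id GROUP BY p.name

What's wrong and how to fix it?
Bug: An inner join excludes parents with zero children

Fix: Switch to LEFT JOIN to retain unmatched parent rows

Corrected query:
SELECT p.name, COUNT(c.id) FROM customers p LEFT JOIN purchases c ON c.customer_id = p.id GROUP BY p.name

Result:
name  | COUNT(c.id)
------+------------
Carol | 0          
Frank | 3          
Grace | 4          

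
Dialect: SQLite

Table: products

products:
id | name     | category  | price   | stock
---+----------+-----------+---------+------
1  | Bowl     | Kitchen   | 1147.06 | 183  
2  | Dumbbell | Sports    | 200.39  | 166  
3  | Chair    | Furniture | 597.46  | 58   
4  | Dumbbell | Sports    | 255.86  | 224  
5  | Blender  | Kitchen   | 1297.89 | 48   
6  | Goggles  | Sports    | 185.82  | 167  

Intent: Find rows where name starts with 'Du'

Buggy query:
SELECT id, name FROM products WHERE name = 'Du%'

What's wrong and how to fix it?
Bug: Wildcards only work with LIKE; '=' treats '%' as a literal character

Fix: Use LIKE for wildcard pattern matching

Corrected query:
SELECT id, name FROM products WHERE name LIKE 'Du%'

Result:
id | name    
---+---------
2  | Dumbbell
4  | Dumbbell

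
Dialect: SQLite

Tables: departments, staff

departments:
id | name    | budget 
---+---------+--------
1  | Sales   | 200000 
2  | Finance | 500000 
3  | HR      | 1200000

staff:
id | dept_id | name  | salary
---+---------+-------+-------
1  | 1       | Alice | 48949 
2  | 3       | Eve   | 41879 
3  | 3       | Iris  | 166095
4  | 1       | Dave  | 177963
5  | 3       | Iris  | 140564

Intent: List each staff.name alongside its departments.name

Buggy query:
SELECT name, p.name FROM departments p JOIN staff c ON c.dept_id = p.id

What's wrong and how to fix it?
Bug: 'name' exists in both joined tables, so the database can't tell which one is meant

Fix: Prefix ambiguous columns with the table alias

Corrected query:
SELECT c.name, p.name FROM departments p JOIN staff c ON c.dept_id = p.id

Result:
name  | name 
------+------
Alice | Sales
Eve   | HR   
Iris  | HR   
Dave  | Sales
Iris  | HR   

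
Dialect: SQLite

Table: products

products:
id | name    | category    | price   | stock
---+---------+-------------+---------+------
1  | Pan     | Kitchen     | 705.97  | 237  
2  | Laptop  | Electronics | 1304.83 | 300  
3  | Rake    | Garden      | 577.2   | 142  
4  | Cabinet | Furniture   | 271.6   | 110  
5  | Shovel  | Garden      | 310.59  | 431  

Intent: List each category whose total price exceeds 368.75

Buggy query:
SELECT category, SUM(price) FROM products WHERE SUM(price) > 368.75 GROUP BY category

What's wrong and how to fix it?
Bug: Aggregate functions cannot appear in a WHERE clause

Fix: Use HAVING (which filters groups after aggregation) instead of WHERE

Corrected query:
SELECT category, SUM(price) FROM products GROUP BY category HAVING SUM(price) > 368.75

Result:
category    | SUM(price)
------------+-----------
Electronics | 1304.83   
Garden      | 887.79    
Kitchen     | 705.97    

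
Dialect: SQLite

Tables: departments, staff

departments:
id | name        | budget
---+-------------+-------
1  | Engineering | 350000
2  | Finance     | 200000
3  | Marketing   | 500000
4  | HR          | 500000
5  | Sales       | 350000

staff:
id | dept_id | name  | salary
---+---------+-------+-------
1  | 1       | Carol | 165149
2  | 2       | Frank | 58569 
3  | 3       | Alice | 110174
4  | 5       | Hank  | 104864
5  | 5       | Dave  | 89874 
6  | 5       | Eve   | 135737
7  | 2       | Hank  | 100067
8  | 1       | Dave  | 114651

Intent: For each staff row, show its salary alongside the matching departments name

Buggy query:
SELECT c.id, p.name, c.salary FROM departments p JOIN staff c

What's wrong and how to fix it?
Bug: JOIN with no ON clause produces a cartesian product; every staff row pairs with every departments row

Fix: Specify the join condition linking the foreign key to the parent id

Corrected query:
SELECT c.id, p.name, c.salary FROM departments p JOIN staff c ON c.dept_id = p.id

Result:
id | name        | salary
---+-------------+-------
1  | Engineering | 165149
2  | Finance     | 58569 
3  | Marketing   | 110174
4  | Sales       | 104864
5  | Sales       | 89874 
6  | Sales       | 135737
7  | Finance     | 100067
8  | Engineering | 114651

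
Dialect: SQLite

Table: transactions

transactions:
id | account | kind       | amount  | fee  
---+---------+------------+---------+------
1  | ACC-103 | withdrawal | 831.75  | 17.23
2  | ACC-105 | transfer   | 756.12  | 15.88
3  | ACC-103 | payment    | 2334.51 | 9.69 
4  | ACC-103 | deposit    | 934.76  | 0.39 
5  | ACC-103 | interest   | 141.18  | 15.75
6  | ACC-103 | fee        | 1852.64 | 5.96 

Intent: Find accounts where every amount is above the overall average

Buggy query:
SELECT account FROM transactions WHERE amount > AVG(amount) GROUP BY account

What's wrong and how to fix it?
Bug: AVG() is an aggregate; it can't sit directly in WHERE

Fix: Use a subquery for AVG and a HAVING MIN(...) filter so the condition holds for every row in the group

Corrected query:
SELECT account FROM transactions GROUP BY account HAVING MIN(amount) > (SELECT AVG(amount) FROM transactions)

Result:
(no rows)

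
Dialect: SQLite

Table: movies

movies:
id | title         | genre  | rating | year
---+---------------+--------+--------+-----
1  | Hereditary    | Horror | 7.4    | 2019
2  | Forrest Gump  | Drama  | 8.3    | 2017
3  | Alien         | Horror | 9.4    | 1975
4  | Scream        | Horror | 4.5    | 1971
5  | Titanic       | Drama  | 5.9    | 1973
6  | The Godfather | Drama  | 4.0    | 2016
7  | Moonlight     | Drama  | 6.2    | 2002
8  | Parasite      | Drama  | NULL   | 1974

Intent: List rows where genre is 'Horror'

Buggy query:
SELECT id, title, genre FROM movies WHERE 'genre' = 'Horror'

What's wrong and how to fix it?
Bug: Single quotes denote string literals in SQL; the column name is being compared as a constant string

Fix: Remove the quotes around the column name (or use double quotes for an identifier)

Corrected query:
SELECT id, title, genre FROM movies WHERE genre = 'Horror'

Result:
id | title      | genre 
---+------------+-------
1  | Hereditary | Horror
3  | Alien      | Horror
4  | Scream     | Horror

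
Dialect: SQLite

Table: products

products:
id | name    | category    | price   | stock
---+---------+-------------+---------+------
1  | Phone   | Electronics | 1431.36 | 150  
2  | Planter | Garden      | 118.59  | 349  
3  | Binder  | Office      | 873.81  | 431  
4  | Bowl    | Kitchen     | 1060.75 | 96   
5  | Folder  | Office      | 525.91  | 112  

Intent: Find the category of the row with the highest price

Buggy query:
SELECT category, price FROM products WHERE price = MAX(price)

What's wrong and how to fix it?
Bug: WHERE is evaluated per row; an aggregate over the whole table isn't defined there

Fix: Use a subquery: WHERE price = (SELECT MAX(price) FROM products)

Corrected query:
SELECT category, price FROM products WHERE price = (SELECT MAX(price) FROM products)

Result:
category    | price  
------------+--------
Electronics | 1431.36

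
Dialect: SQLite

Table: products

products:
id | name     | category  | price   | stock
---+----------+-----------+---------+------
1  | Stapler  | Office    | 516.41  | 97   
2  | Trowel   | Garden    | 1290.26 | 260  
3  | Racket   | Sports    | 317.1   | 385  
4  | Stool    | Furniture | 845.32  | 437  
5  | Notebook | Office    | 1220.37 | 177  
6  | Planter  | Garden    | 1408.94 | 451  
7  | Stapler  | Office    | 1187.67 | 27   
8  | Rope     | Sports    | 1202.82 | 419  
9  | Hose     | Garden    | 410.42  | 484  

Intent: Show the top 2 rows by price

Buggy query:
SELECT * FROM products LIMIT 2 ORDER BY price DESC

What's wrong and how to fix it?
Bug: LIMIT must come after ORDER BY

Fix: Sort with ORDER BY, then apply LIMIT

Corrected query:
SELECT * FROM products ORDER BY price DESC LIMIT 2

Result:
id | name    | category | price   | stock
---+---------+----------+---------+------
6  | Planter | Garden   | 1408.94 | 451  
2  | Trowel  | Garden   | 1290.26 | 260  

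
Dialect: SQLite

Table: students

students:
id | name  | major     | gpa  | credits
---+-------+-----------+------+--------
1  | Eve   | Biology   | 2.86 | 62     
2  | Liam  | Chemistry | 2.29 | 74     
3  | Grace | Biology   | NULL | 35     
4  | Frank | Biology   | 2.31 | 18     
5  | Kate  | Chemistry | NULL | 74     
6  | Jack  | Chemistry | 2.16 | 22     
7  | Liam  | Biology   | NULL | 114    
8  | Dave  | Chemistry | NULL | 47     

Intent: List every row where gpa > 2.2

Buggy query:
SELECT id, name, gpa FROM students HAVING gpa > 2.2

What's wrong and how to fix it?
Bug: This is a non-aggregate query (no GROUP BY, no aggregates), so in SQLite the HAVING clause is invalid here; a row-level condition belongs in WHERE

Fix: Use WHERE for row-level filtering

Corrected query:
SELECT id, name, gpa FROM students WHERE gpa > 2.2

Result:
id | name  | gpa 
---+-------+-----
1  | Eve   | 2.86
2  | Liam  | 2.29
4  | Frank | 2.31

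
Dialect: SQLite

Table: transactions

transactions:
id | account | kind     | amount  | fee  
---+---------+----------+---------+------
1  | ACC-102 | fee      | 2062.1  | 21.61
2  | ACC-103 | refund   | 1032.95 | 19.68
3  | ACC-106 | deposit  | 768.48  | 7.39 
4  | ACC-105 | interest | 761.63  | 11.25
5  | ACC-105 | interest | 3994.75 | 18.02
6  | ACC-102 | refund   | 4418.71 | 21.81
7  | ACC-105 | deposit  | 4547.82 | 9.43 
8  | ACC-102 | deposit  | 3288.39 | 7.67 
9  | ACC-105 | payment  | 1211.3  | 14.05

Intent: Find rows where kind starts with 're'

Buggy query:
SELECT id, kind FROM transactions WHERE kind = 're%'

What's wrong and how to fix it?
Bug: Wildcards only work with LIKE; '=' treats '%' as a literal character

Fix: Replace '=' with LIKE so 're%' is treated as a pattern

Corrected query:
SELECT id, kind FROM transactions WHERE kind LIKE 're%'

Result:
id | kind  
---+-------
2  | refund
6  | refund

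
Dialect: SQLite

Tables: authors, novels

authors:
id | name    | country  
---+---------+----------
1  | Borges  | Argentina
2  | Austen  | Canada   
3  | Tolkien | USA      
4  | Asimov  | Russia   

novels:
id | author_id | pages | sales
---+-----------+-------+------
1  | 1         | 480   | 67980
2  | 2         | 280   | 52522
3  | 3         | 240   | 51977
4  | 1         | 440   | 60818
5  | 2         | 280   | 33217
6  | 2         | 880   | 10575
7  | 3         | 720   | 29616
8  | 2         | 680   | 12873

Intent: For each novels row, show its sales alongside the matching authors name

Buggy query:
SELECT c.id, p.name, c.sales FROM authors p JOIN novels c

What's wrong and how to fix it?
Bug: JOIN with no ON clause produces a cartesian product; every novels row pairs with every authors row

Fix: Add ON c.author_id = p.id to the JOIN

Corrected query:
SELECT c.id, p.name, c.sales FROM authors p JOIN novels c ON c.author_id = p.id

Result:
id | name    | sales
---+---------+------
1  | Borges  | 67980
2  | Austen  | 52522
3  | Tolkien | 51977
4  | Borges  | 60818
5  | Austen  | 33217
6  | Austen  | 10575
7  | Tolkien | 29616
8  | Austen  | 12873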